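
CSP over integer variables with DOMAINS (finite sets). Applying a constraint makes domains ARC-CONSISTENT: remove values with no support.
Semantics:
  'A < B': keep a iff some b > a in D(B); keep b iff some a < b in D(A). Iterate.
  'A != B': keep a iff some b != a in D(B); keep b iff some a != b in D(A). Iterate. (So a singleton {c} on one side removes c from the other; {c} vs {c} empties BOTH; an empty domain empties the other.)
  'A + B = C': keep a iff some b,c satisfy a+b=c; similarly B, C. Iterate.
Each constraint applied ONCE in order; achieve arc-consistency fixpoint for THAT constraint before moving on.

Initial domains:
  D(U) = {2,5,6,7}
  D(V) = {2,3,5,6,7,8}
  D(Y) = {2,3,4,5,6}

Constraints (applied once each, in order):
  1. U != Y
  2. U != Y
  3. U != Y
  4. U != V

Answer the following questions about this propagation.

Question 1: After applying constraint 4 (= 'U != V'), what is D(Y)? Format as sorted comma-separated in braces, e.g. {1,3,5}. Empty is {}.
Answer: {2,3,4,5,6}

Derivation:
Constraint 1 (U != Y) on D(U)={2,5,6,7} D(Y)={2,3,4,5,6}: no change
Constraint 2 (U != Y) on D(U)={2,5,6,7} D(Y)={2,3,4,5,6}: no change
Constraint 3 (U != Y) on D(U)={2,5,6,7} D(Y)={2,3,4,5,6}: no change
Constraint 4 (U != V) on D(U)={2,5,6,7} D(V)={2,3,5,6,7,8}: no change
So after constraint 4: D(Y) = {2,3,4,5,6}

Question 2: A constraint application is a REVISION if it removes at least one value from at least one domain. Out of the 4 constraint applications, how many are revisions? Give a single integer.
Answer: 0

Derivation:
Constraint 1 (U != Y) on D(U)={2,5,6,7} D(Y)={2,3,4,5,6}: no change => not a revision
Constraint 2 (U != Y) on D(U)={2,5,6,7} D(Y)={2,3,4,5,6}: no change => not a revision
Constraint 3 (U != Y) on D(U)={2,5,6,7} D(Y)={2,3,4,5,6}: no change => not a revision
Constraint 4 (U != V) on D(U)={2,5,6,7} D(V)={2,3,5,6,7,8}: no change => not a revision
Total revisions = 0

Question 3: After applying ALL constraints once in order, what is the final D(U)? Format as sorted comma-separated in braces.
Answer: {2,5,6,7}

Derivation:
Constraint 1 (U != Y) on D(U)={2,5,6,7} D(Y)={2,3,4,5,6}: no change
Constraint 2 (U != Y) on D(U)={2,5,6,7} D(Y)={2,3,4,5,6}: no change
Constraint 3 (U != Y) on D(U)={2,5,6,7} D(Y)={2,3,4,5,6}: no change
Constraint 4 (U != V) on D(U)={2,5,6,7} D(V)={2,3,5,6,7,8}: no change
So after all 4 constraints: D(U) = {2,5,6,7}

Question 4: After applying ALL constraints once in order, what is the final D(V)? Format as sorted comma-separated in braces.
Answer: {2,3,5,6,7,8}

Derivation:
Constraint 1 (U != Y) on D(U)={2,5,6,7} D(Y)={2,3,4,5,6}: no change
Constraint 2 (U != Y) on D(U)={2,5,6,7} D(Y)={2,3,4,5,6}: no change
Constraint 3 (U != Y) on D(U)={2,5,6,7} D(Y)={2,3,4,5,6}: no change
Constraint 4 (U != V) on D(U)={2,5,6,7} D(V)={2,3,5,6,7,8}: no change
So after all 4 constraints: D(V) = {2,3,5,6,7,8}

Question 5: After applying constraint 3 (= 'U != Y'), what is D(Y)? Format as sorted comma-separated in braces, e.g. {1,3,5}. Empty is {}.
Constraint 1 (U != Y) on D(U)={2,5,6,7} D(Y)={2,3,4,5,6}: no change
Constraint 2 (U != Y) on D(U)={2,5,6,7} D(Y)={2,3,4,5,6}: no change
Constraint 3 (U != Y) on D(U)={2,5,6,7} D(Y)={2,3,4,5,6}: no change
So after constraint 3: D(Y) = {2,3,4,5,6}

Answer: {2,3,4,5,6}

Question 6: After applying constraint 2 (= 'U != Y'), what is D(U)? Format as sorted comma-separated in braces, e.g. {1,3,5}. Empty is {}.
Answer: {2,5,6,7}

Derivation:
Constraint 1 (U != Y) on D(U)={2,5,6,7} D(Y)={2,3,4,5,6}: no change
Constraint 2 (U != Y) on D(U)={2,5,6,7} D(Y)={2,3,4,5,6}: no change
So after constraint 2: D(U) = {2,5,6,7}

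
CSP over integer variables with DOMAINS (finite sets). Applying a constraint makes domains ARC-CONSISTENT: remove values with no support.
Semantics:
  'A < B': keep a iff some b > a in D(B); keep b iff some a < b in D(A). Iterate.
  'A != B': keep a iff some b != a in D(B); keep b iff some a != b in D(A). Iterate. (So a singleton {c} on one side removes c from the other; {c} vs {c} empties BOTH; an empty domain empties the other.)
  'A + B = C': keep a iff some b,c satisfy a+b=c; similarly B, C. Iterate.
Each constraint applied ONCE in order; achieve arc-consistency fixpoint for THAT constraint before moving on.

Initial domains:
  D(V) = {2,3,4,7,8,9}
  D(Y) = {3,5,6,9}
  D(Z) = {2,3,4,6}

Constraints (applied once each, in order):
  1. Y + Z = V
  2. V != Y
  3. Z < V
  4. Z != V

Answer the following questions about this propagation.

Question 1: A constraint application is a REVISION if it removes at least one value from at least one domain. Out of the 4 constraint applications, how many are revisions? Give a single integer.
Answer: 1

Derivation:
Constraint 1 (Y + Z = V) on D(Y)={3,5,6,9} D(Z)={2,3,4,6} D(V)={2,3,4,7,8,9}: Y {3,5,6,9}->{3,5,6}; V {2,3,4,7,8,9}->{7,8,9} => REVISION
Constraint 2 (V != Y) on D(V)={7,8,9} D(Y)={3,5,6}: no change => not a revision
Constraint 3 (Z < V) on D(Z)={2,3,4,6} D(V)={7,8,9}: no change => not a revision
Constraint 4 (Z != V) on D(Z)={2,3,4,6} D(V)={7,8,9}: no change => not a revision
Total revisions = 1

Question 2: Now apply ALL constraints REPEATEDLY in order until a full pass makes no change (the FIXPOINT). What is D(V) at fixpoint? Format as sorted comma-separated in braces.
pass 0 (initial): D(V)={2,3,4,7,8,9}
pass 1: V {2,3,4,7,8,9}->{7,8,9}; Y {3,5,6,9}->{3,5,6}
pass 2: no change
Fixpoint after 2 passes: D(V) = {7,8,9}

Answer: {7,8,9}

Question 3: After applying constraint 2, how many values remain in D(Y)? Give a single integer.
Constraint 1 (Y + Z = V) on D(Y)={3,5,6,9} D(Z)={2,3,4,6} D(V)={2,3,4,7,8,9}: Y {3,5,6,9}->{3,5,6}; V {2,3,4,7,8,9}->{7,8,9}
Constraint 2 (V != Y) on D(V)={7,8,9} D(Y)={3,5,6}: no change
So after constraint 2: D(Y)={3,5,6}, size = 3

Answer: 3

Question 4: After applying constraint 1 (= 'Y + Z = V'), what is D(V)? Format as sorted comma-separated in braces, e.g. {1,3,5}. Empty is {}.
Constraint 1 (Y + Z = V) on D(Y)={3,5,6,9} D(Z)={2,3,4,6} D(V)={2,3,4,7,8,9}: Y {3,5,6,9}->{3,5,6}; V {2,3,4,7,8,9}->{7,8,9}
So after constraint 1: D(V) = {7,8,9}

Answer: {7,8,9}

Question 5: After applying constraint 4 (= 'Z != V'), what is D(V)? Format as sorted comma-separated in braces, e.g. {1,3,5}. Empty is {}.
Constraint 1 (Y + Z = V) on D(Y)={3,5,6,9} D(Z)={2,3,4,6} D(V)={2,3,4,7,8,9}: Y {3,5,6,9}->{3,5,6}; V {2,3,4,7,8,9}->{7,8,9}
Constraint 2 (V != Y) on D(V)={7,8,9} D(Y)={3,5,6}: no change
Constraint 3 (Z < V) on D(Z)={2,3,4,6} D(V)={7,8,9}: no change
Constraint 4 (Z != V) on D(Z)={2,3,4,6} D(V)={7,8,9}: no change
So after constraint 4: D(V) = {7,8,9}

Answer: {7,8,9}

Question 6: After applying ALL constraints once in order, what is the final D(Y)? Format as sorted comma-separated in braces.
Answer: {3,5,6}

Derivation:
Constraint 1 (Y + Z = V) on D(Y)={3,5,6,9} D(Z)={2,3,4,6} D(V)={2,3,4,7,8,9}: Y {3,5,6,9}->{3,5,6}; V {2,3,4,7,8,9}->{7,8,9}
Constraint 2 (V != Y) on D(V)={7,8,9} D(Y)={3,5,6}: no change
Constraint 3 (Z < V) on D(Z)={2,3,4,6} D(V)={7,8,9}: no change
Constraint 4 (Z != V) on D(Z)={2,3,4,6} D(V)={7,8,9}: no change
So after all 4 constraints: D(Y) = {3,5,6}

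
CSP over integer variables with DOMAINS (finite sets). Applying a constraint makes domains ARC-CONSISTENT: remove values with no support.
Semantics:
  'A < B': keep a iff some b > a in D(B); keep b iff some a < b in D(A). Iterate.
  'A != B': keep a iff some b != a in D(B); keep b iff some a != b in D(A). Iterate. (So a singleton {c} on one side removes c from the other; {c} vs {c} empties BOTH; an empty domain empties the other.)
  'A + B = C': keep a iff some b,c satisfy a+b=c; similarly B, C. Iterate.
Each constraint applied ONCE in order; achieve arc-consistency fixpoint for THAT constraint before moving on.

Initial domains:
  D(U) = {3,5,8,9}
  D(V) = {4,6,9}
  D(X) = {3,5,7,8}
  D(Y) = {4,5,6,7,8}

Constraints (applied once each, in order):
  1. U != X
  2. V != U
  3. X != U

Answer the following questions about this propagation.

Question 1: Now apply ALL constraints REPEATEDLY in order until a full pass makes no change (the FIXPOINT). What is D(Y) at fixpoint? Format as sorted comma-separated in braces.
pass 0 (initial): D(Y)={4,5,6,7,8}
pass 1: no change
Fixpoint after 1 passes: D(Y) = {4,5,6,7,8}

Answer: {4,5,6,7,8}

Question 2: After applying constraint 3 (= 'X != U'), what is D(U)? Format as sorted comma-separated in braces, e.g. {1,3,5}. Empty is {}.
Constraint 1 (U != X) on D(U)={3,5,8,9} D(X)={3,5,7,8}: no change
Constraint 2 (V != U) on D(V)={4,6,9} D(U)={3,5,8,9}: no change
Constraint 3 (X != U) on D(X)={3,5,7,8} D(U)={3,5,8,9}: no change
So after constraint 3: D(U) = {3,5,8,9}

Answer: {3,5,8,9}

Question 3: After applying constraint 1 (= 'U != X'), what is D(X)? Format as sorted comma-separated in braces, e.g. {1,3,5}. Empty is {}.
Constraint 1 (U != X) on D(U)={3,5,8,9} D(X)={3,5,7,8}: no change
So after constraint 1: D(X) = {3,5,7,8}

Answer: {3,5,7,8}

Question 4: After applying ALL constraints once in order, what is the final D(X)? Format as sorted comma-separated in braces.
Constraint 1 (U != X) on D(U)={3,5,8,9} D(X)={3,5,7,8}: no change
Constraint 2 (V != U) on D(V)={4,6,9} D(U)={3,5,8,9}: no change
Constraint 3 (X != U) on D(X)={3,5,7,8} D(U)={3,5,8,9}: no change
So after all 3 constraints: D(X) = {3,5,7,8}

Answer: {3,5,7,8}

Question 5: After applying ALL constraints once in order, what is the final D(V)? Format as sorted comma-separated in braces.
Answer: {4,6,9}

Derivation:
Constraint 1 (U != X) on D(U)={3,5,8,9} D(X)={3,5,7,8}: no change
Constraint 2 (V != U) on D(V)={4,6,9} D(U)={3,5,8,9}: no change
Constraint 3 (X != U) on D(X)={3,5,7,8} D(U)={3,5,8,9}: no change
So after all 3 constraints: D(V) = {4,6,9}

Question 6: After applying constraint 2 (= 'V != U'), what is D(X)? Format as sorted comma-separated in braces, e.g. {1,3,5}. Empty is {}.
Constraint 1 (U != X) on D(U)={3,5,8,9} D(X)={3,5,7,8}: no change
Constraint 2 (V != U) on D(V)={4,6,9} D(U)={3,5,8,9}: no change
So after constraint 2: D(X) = {3,5,7,8}

Answer: {3,5,7,8}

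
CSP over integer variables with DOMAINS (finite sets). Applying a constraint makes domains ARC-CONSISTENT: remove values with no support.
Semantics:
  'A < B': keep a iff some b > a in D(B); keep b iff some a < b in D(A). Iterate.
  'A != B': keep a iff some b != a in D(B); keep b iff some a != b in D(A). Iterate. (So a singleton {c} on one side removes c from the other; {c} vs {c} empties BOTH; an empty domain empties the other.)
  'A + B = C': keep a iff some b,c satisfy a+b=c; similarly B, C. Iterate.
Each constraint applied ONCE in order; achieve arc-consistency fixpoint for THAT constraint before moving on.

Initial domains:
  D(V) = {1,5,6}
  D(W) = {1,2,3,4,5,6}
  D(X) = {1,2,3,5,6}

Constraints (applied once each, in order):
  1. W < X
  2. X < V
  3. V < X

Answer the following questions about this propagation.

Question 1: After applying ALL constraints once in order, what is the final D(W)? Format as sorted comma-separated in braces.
Answer: {1,2,3,4,5}

Derivation:
Constraint 1 (W < X) on D(W)={1,2,3,4,5,6} D(X)={1,2,3,5,6}: W {1,2,3,4,5,6}->{1,2,3,4,5}; X {1,2,3,5,6}->{2,3,5,6}
Constraint 2 (X < V) on D(X)={2,3,5,6} D(V)={1,5,6}: X {2,3,5,6}->{2,3,5}; V {1,5,6}->{5,6}
Constraint 3 (V < X) on D(V)={5,6} D(X)={2,3,5}: V {5,6}->{}; X {2,3,5}->{}
So after all 3 constraints: D(W) = {1,2,3,4,5}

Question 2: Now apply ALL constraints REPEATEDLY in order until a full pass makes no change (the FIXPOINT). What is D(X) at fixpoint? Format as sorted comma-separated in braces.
Answer: {}

Derivation:
pass 0 (initial): D(X)={1,2,3,5,6}
pass 1: V {1,5,6}->{}; W {1,2,3,4,5,6}->{1,2,3,4,5}; X {1,2,3,5,6}->{}
pass 2: W {1,2,3,4,5}->{}
pass 3: no change
Fixpoint after 3 passes: D(X) = {}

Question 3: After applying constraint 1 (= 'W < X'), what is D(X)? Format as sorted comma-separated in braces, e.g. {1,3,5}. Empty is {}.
Answer: {2,3,5,6}

Derivation:
Constraint 1 (W < X) on D(W)={1,2,3,4,5,6} D(X)={1,2,3,5,6}: W {1,2,3,4,5,6}->{1,2,3,4,5}; X {1,2,3,5,6}->{2,3,5,6}
So after constraint 1: D(X) = {2,3,5,6}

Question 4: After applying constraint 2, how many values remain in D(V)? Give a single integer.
Constraint 1 (W < X) on D(W)={1,2,3,4,5,6} D(X)={1,2,3,5,6}: W {1,2,3,4,5,6}->{1,2,3,4,5}; X {1,2,3,5,6}->{2,3,5,6}
Constraint 2 (X < V) on D(X)={2,3,5,6} D(V)={1,5,6}: X {2,3,5,6}->{2,3,5}; V {1,5,6}->{5,6}
So after constraint 2: D(V)={5,6}, size = 2

Answer: 2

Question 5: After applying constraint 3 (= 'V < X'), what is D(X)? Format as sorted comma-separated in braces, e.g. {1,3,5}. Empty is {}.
Constraint 1 (W < X) on D(W)={1,2,3,4,5,6} D(X)={1,2,3,5,6}: W {1,2,3,4,5,6}->{1,2,3,4,5}; X {1,2,3,5,6}->{2,3,5,6}
Constraint 2 (X < V) on D(X)={2,3,5,6} D(V)={1,5,6}: X {2,3,5,6}->{2,3,5}; V {1,5,6}->{5,6}
Constraint 3 (V < X) on D(V)={5,6} D(X)={2,3,5}: V {5,6}->{}; X {2,3,5}->{}
So after constraint 3: D(X) = {}

Answer: {}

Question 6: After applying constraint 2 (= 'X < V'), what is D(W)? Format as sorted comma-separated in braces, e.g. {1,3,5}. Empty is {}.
Constraint 1 (W < X) on D(W)={1,2,3,4,5,6} D(X)={1,2,3,5,6}: W {1,2,3,4,5,6}->{1,2,3,4,5}; X {1,2,3,5,6}->{2,3,5,6}
Constraint 2 (X < V) on D(X)={2,3,5,6} D(V)={1,5,6}: X {2,3,5,6}->{2,3,5}; V {1,5,6}->{5,6}
So after constraint 2: D(W) = {1,2,3,4,5}

Answer: {1,2,3,4,5}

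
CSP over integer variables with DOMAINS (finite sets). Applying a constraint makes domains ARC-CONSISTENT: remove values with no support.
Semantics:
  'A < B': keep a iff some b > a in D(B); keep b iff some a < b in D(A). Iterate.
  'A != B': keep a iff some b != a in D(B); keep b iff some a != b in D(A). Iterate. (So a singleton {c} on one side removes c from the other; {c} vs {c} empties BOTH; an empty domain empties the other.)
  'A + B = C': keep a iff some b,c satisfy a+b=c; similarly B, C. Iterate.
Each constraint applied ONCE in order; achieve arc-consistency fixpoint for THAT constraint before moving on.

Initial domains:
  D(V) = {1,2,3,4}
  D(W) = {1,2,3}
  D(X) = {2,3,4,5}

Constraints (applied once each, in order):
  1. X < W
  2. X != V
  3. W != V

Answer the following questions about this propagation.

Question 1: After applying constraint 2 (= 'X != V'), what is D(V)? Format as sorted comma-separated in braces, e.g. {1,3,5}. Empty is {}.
Answer: {1,3,4}

Derivation:
Constraint 1 (X < W) on D(X)={2,3,4,5} D(W)={1,2,3}: X {2,3,4,5}->{2}; W {1,2,3}->{3}
Constraint 2 (X != V) on D(X)={2} D(V)={1,2,3,4}: V {1,2,3,4}->{1,3,4}
So after constraint 2: D(V) = {1,3,4}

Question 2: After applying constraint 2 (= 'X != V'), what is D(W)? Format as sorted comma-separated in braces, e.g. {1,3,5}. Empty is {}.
Answer: {3}

Derivation:
Constraint 1 (X < W) on D(X)={2,3,4,5} D(W)={1,2,3}: X {2,3,4,5}->{2}; W {1,2,3}->{3}
Constraint 2 (X != V) on D(X)={2} D(V)={1,2,3,4}: V {1,2,3,4}->{1,3,4}
So after constraint 2: D(W) = {3}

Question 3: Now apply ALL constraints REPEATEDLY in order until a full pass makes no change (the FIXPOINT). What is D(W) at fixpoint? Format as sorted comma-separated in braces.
Answer: {3}

Derivation:
pass 0 (initial): D(W)={1,2,3}
pass 1: V {1,2,3,4}->{1,4}; W {1,2,3}->{3}; X {2,3,4,5}->{2}
pass 2: no change
Fixpoint after 2 passes: D(W) = {3}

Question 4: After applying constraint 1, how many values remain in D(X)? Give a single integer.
Answer: 1

Derivation:
Constraint 1 (X < W) on D(X)={2,3,4,5} D(W)={1,2,3}: X {2,3,4,5}->{2}; W {1,2,3}->{3}
So after constraint 1: D(X)={2}, size = 1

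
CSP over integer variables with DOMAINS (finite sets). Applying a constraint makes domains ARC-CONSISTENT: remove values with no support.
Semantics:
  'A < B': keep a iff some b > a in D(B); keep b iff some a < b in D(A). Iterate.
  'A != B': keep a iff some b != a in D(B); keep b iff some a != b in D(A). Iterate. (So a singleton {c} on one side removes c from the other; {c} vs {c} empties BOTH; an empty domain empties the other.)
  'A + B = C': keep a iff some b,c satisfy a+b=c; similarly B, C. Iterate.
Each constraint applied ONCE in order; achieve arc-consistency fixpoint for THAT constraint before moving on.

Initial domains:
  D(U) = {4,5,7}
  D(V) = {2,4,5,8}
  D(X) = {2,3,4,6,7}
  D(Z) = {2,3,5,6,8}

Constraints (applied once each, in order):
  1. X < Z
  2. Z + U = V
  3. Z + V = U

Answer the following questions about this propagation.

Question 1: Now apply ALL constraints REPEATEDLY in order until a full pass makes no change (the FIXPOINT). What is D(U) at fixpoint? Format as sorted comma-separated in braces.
Answer: {}

Derivation:
pass 0 (initial): D(U)={4,5,7}
pass 1: U {4,5,7}->{}; V {2,4,5,8}->{}; Z {2,3,5,6,8}->{}
pass 2: X {2,3,4,6,7}->{}
pass 3: no change
Fixpoint after 3 passes: D(U) = {}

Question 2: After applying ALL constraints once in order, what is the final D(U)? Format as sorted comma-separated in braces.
Answer: {}

Derivation:
Constraint 1 (X < Z) on D(X)={2,3,4,6,7} D(Z)={2,3,5,6,8}: Z {2,3,5,6,8}->{3,5,6,8}
Constraint 2 (Z + U = V) on D(Z)={3,5,6,8} D(U)={4,5,7} D(V)={2,4,5,8}: Z {3,5,6,8}->{3}; U {4,5,7}->{5}; V {2,4,5,8}->{8}
Constraint 3 (Z + V = U) on D(Z)={3} D(V)={8} D(U)={5}: Z {3}->{}; V {8}->{}; U {5}->{}
So after all 3 constraints: D(U) = {}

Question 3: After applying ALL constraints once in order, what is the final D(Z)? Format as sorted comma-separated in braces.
Answer: {}

Derivation:
Constraint 1 (X < Z) on D(X)={2,3,4,6,7} D(Z)={2,3,5,6,8}: Z {2,3,5,6,8}->{3,5,6,8}
Constraint 2 (Z + U = V) on D(Z)={3,5,6,8} D(U)={4,5,7} D(V)={2,4,5,8}: Z {3,5,6,8}->{3}; U {4,5,7}->{5}; V {2,4,5,8}->{8}
Constraint 3 (Z + V = U) on D(Z)={3} D(V)={8} D(U)={5}: Z {3}->{}; V {8}->{}; U {5}->{}
So after all 3 constraints: D(Z) = {}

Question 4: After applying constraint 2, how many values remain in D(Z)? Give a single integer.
Answer: 1

Derivation:
Constraint 1 (X < Z) on D(X)={2,3,4,6,7} D(Z)={2,3,5,6,8}: Z {2,3,5,6,8}->{3,5,6,8}
Constraint 2 (Z + U = V) on D(Z)={3,5,6,8} D(U)={4,5,7} D(V)={2,4,5,8}: Z {3,5,6,8}->{3}; U {4,5,7}->{5}; V {2,4,5,8}->{8}
So after constraint 2: D(Z)={3}, size = 1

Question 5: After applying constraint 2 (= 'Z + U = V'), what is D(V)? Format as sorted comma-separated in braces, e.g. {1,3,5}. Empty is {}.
Answer: {8}

Derivation:
Constraint 1 (X < Z) on D(X)={2,3,4,6,7} D(Z)={2,3,5,6,8}: Z {2,3,5,6,8}->{3,5,6,8}
Constraint 2 (Z + U = V) on D(Z)={3,5,6,8} D(U)={4,5,7} D(V)={2,4,5,8}: Z {3,5,6,8}->{3}; U {4,5,7}->{5}; V {2,4,5,8}->{8}
So after constraint 2: D(V) = {8}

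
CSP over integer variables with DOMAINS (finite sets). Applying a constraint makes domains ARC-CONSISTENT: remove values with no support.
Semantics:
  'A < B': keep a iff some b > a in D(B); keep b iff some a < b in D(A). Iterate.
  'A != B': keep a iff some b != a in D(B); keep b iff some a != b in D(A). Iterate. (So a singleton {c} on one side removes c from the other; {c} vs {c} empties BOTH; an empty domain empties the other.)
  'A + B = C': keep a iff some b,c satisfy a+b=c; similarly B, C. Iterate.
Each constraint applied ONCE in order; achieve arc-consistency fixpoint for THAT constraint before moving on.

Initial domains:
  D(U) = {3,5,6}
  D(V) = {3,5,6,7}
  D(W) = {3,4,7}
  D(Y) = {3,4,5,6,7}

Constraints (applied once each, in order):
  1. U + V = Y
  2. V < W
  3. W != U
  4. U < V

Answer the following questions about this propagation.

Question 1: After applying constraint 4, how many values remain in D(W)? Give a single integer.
Answer: 2

Derivation:
Constraint 1 (U + V = Y) on D(U)={3,5,6} D(V)={3,5,6,7} D(Y)={3,4,5,6,7}: U {3,5,6}->{3}; V {3,5,6,7}->{3}; Y {3,4,5,6,7}->{6}
Constraint 2 (V < W) on D(V)={3} D(W)={3,4,7}: W {3,4,7}->{4,7}
Constraint 3 (W != U) on D(W)={4,7} D(U)={3}: no change
Constraint 4 (U < V) on D(U)={3} D(V)={3}: U {3}->{}; V {3}->{}
So after constraint 4: D(W)={4,7}, size = 2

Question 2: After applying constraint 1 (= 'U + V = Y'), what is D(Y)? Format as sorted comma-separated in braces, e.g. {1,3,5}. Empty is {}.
Answer: {6}

Derivation:
Constraint 1 (U + V = Y) on D(U)={3,5,6} D(V)={3,5,6,7} D(Y)={3,4,5,6,7}: U {3,5,6}->{3}; V {3,5,6,7}->{3}; Y {3,4,5,6,7}->{6}
So after constraint 1: D(Y) = {6}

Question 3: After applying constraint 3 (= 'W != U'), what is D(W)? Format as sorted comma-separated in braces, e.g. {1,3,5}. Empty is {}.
Constraint 1 (U + V = Y) on D(U)={3,5,6} D(V)={3,5,6,7} D(Y)={3,4,5,6,7}: U {3,5,6}->{3}; V {3,5,6,7}->{3}; Y {3,4,5,6,7}->{6}
Constraint 2 (V < W) on D(V)={3} D(W)={3,4,7}: W {3,4,7}->{4,7}
Constraint 3 (W != U) on D(W)={4,7} D(U)={3}: no change
So after constraint 3: D(W) = {4,7}

Answer: {4,7}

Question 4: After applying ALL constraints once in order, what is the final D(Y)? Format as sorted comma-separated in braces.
Answer: {6}

Derivation:
Constraint 1 (U + V = Y) on D(U)={3,5,6} D(V)={3,5,6,7} D(Y)={3,4,5,6,7}: U {3,5,6}->{3}; V {3,5,6,7}->{3}; Y {3,4,5,6,7}->{6}
Constraint 2 (V < W) on D(V)={3} D(W)={3,4,7}: W {3,4,7}->{4,7}
Constraint 3 (W != U) on D(W)={4,7} D(U)={3}: no change
Constraint 4 (U < V) on D(U)={3} D(V)={3}: U {3}->{}; V {3}->{}
So after all 4 constraints: D(Y) = {6}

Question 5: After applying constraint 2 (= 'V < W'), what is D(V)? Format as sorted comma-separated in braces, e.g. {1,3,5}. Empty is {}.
Constraint 1 (U + V = Y) on D(U)={3,5,6} D(V)={3,5,6,7} D(Y)={3,4,5,6,7}: U {3,5,6}->{3}; V {3,5,6,7}->{3}; Y {3,4,5,6,7}->{6}
Constraint 2 (V < W) on D(V)={3} D(W)={3,4,7}: W {3,4,7}->{4,7}
So after constraint 2: D(V) = {3}

Answer: {3}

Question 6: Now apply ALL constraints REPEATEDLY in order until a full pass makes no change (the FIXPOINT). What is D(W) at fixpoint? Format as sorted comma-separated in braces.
pass 0 (initial): D(W)={3,4,7}
pass 1: U {3,5,6}->{}; V {3,5,6,7}->{}; W {3,4,7}->{4,7}; Y {3,4,5,6,7}->{6}
pass 2: W {4,7}->{}; Y {6}->{}
pass 3: no change
Fixpoint after 3 passes: D(W) = {}

Answer: {}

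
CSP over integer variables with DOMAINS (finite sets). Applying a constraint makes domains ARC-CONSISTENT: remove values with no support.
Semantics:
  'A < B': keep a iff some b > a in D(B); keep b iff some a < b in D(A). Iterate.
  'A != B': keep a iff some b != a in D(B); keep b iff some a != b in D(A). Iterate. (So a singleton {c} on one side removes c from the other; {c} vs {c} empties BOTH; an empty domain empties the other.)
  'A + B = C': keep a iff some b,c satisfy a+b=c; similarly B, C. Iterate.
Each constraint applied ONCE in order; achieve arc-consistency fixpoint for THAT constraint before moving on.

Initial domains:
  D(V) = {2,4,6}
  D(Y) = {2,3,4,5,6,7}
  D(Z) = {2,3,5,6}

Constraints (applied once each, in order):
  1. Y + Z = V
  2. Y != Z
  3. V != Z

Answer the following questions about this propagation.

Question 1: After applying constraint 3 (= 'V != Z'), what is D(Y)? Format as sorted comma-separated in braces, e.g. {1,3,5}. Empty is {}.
Answer: {2,3,4}

Derivation:
Constraint 1 (Y + Z = V) on D(Y)={2,3,4,5,6,7} D(Z)={2,3,5,6} D(V)={2,4,6}: Y {2,3,4,5,6,7}->{2,3,4}; Z {2,3,5,6}->{2,3}; V {2,4,6}->{4,6}
Constraint 2 (Y != Z) on D(Y)={2,3,4} D(Z)={2,3}: no change
Constraint 3 (V != Z) on D(V)={4,6} D(Z)={2,3}: no change
So after constraint 3: D(Y) = {2,3,4}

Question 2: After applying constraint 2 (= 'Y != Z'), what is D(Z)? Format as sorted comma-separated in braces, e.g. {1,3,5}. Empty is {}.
Answer: {2,3}

Derivation:
Constraint 1 (Y + Z = V) on D(Y)={2,3,4,5,6,7} D(Z)={2,3,5,6} D(V)={2,4,6}: Y {2,3,4,5,6,7}->{2,3,4}; Z {2,3,5,6}->{2,3}; V {2,4,6}->{4,6}
Constraint 2 (Y != Z) on D(Y)={2,3,4} D(Z)={2,3}: no change
So after constraint 2: D(Z) = {2,3}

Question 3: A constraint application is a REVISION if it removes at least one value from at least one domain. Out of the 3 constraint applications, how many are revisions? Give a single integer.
Constraint 1 (Y + Z = V) on D(Y)={2,3,4,5,6,7} D(Z)={2,3,5,6} D(V)={2,4,6}: Y {2,3,4,5,6,7}->{2,3,4}; Z {2,3,5,6}->{2,3}; V {2,4,6}->{4,6} => REVISION
Constraint 2 (Y != Z) on D(Y)={2,3,4} D(Z)={2,3}: no change => not a revision
Constraint 3 (V != Z) on D(V)={4,6} D(Z)={2,3}: no change => not a revision
Total revisions = 1

Answer: 1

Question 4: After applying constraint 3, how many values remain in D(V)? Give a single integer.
Answer: 2

Derivation:
Constraint 1 (Y + Z = V) on D(Y)={2,3,4,5,6,7} D(Z)={2,3,5,6} D(V)={2,4,6}: Y {2,3,4,5,6,7}->{2,3,4}; Z {2,3,5,6}->{2,3}; V {2,4,6}->{4,6}
Constraint 2 (Y != Z) on D(Y)={2,3,4} D(Z)={2,3}: no change
Constraint 3 (V != Z) on D(V)={4,6} D(Z)={2,3}: no change
So after constraint 3: D(V)={4,6}, size = 2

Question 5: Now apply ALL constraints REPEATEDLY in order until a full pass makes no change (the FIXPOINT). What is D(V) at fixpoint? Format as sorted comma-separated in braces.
Answer: {4,6}

Derivation:
pass 0 (initial): D(V)={2,4,6}
pass 1: V {2,4,6}->{4,6}; Y {2,3,4,5,6,7}->{2,3,4}; Z {2,3,5,6}->{2,3}
pass 2: no change
Fixpoint after 2 passes: D(V) = {4,6}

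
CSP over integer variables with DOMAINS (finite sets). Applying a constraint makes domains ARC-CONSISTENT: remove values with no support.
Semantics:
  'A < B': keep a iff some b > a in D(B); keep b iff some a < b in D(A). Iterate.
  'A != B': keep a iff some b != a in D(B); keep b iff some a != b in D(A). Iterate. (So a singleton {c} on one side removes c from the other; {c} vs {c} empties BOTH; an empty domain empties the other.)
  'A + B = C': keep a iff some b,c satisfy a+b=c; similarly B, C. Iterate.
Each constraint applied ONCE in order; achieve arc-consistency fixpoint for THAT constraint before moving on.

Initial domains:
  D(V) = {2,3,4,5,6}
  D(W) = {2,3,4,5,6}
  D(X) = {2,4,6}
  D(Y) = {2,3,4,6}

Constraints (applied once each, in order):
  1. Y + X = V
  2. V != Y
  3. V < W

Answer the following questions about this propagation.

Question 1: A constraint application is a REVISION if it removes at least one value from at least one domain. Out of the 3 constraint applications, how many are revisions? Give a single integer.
Constraint 1 (Y + X = V) on D(Y)={2,3,4,6} D(X)={2,4,6} D(V)={2,3,4,5,6}: Y {2,3,4,6}->{2,3,4}; X {2,4,6}->{2,4}; V {2,3,4,5,6}->{4,5,6} => REVISION
Constraint 2 (V != Y) on D(V)={4,5,6} D(Y)={2,3,4}: no change => not a revision
Constraint 3 (V < W) on D(V)={4,5,6} D(W)={2,3,4,5,6}: V {4,5,6}->{4,5}; W {2,3,4,5,6}->{5,6} => REVISION
Total revisions = 2

Answer: 2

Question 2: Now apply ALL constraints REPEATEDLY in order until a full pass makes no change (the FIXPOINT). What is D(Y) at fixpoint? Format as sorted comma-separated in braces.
Answer: {2,3}

Derivation:
pass 0 (initial): D(Y)={2,3,4,6}
pass 1: V {2,3,4,5,6}->{4,5}; W {2,3,4,5,6}->{5,6}; X {2,4,6}->{2,4}; Y {2,3,4,6}->{2,3,4}
pass 2: X {2,4}->{2}; Y {2,3,4}->{2,3}
pass 3: no change
Fixpoint after 3 passes: D(Y) = {2,3}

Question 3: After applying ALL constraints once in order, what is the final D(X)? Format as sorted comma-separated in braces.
Answer: {2,4}

Derivation:
Constraint 1 (Y + X = V) on D(Y)={2,3,4,6} D(X)={2,4,6} D(V)={2,3,4,5,6}: Y {2,3,4,6}->{2,3,4}; X {2,4,6}->{2,4}; V {2,3,4,5,6}->{4,5,6}
Constraint 2 (V != Y) on D(V)={4,5,6} D(Y)={2,3,4}: no change
Constraint 3 (V < W) on D(V)={4,5,6} D(W)={2,3,4,5,6}: V {4,5,6}->{4,5}; W {2,3,4,5,6}->{5,6}
So after all 3 constraints: D(X) = {2,4}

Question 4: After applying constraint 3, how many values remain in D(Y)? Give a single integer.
Answer: 3

Derivation:
Constraint 1 (Y + X = V) on D(Y)={2,3,4,6} D(X)={2,4,6} D(V)={2,3,4,5,6}: Y {2,3,4,6}->{2,3,4}; X {2,4,6}->{2,4}; V {2,3,4,5,6}->{4,5,6}
Constraint 2 (V != Y) on D(V)={4,5,6} D(Y)={2,3,4}: no change
Constraint 3 (V < W) on D(V)={4,5,6} D(W)={2,3,4,5,6}: V {4,5,6}->{4,5}; W {2,3,4,5,6}->{5,6}
So after constraint 3: D(Y)={2,3,4}, size = 3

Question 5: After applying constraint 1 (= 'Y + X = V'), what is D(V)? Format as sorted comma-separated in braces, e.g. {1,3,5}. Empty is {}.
Answer: {4,5,6}

Derivation:
Constraint 1 (Y + X = V) on D(Y)={2,3,4,6} D(X)={2,4,6} D(V)={2,3,4,5,6}: Y {2,3,4,6}->{2,3,4}; X {2,4,6}->{2,4}; V {2,3,4,5,6}->{4,5,6}
So after constraint 1: D(V) = {4,5,6}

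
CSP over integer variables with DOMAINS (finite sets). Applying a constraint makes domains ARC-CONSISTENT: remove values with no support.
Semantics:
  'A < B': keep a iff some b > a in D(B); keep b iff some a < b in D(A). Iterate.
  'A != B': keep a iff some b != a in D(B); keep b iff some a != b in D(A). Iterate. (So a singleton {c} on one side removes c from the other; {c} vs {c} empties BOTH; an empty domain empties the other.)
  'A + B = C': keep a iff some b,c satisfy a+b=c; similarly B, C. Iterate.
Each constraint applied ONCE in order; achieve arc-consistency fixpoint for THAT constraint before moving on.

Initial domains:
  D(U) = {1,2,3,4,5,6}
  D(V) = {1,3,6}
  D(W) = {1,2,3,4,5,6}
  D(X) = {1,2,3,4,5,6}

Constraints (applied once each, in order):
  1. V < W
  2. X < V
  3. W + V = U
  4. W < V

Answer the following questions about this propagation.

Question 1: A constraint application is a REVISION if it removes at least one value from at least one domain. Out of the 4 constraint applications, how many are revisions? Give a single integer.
Constraint 1 (V < W) on D(V)={1,3,6} D(W)={1,2,3,4,5,6}: V {1,3,6}->{1,3}; W {1,2,3,4,5,6}->{2,3,4,5,6} => REVISION
Constraint 2 (X < V) on D(X)={1,2,3,4,5,6} D(V)={1,3}: X {1,2,3,4,5,6}->{1,2}; V {1,3}->{3} => REVISION
Constraint 3 (W + V = U) on D(W)={2,3,4,5,6} D(V)={3} D(U)={1,2,3,4,5,6}: W {2,3,4,5,6}->{2,3}; U {1,2,3,4,5,6}->{5,6} => REVISION
Constraint 4 (W < V) on D(W)={2,3} D(V)={3}: W {2,3}->{2} => REVISION
Total revisions = 4

Answer: 4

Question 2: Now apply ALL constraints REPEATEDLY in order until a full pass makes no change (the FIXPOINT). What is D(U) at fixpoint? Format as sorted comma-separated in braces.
Answer: {}

Derivation:
pass 0 (initial): D(U)={1,2,3,4,5,6}
pass 1: U {1,2,3,4,5,6}->{5,6}; V {1,3,6}->{3}; W {1,2,3,4,5,6}->{2}; X {1,2,3,4,5,6}->{1,2}
pass 2: U {5,6}->{}; V {3}->{}; W {2}->{}; X {1,2}->{}
pass 3: no change
Fixpoint after 3 passes: D(U) = {}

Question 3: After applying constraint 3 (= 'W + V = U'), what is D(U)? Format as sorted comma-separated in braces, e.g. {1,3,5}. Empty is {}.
Constraint 1 (V < W) on D(V)={1,3,6} D(W)={1,2,3,4,5,6}: V {1,3,6}->{1,3}; W {1,2,3,4,5,6}->{2,3,4,5,6}
Constraint 2 (X < V) on D(X)={1,2,3,4,5,6} D(V)={1,3}: X {1,2,3,4,5,6}->{1,2}; V {1,3}->{3}
Constraint 3 (W + V = U) on D(W)={2,3,4,5,6} D(V)={3} D(U)={1,2,3,4,5,6}: W {2,3,4,5,6}->{2,3}; U {1,2,3,4,5,6}->{5,6}
So after constraint 3: D(U) = {5,6}

Answer: {5,6}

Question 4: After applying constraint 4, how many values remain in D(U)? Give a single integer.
Constraint 1 (V < W) on D(V)={1,3,6} D(W)={1,2,3,4,5,6}: V {1,3,6}->{1,3}; W {1,2,3,4,5,6}->{2,3,4,5,6}
Constraint 2 (X < V) on D(X)={1,2,3,4,5,6} D(V)={1,3}: X {1,2,3,4,5,6}->{1,2}; V {1,3}->{3}
Constraint 3 (W + V = U) on D(W)={2,3,4,5,6} D(V)={3} D(U)={1,2,3,4,5,6}: W {2,3,4,5,6}->{2,3}; U {1,2,3,4,5,6}->{5,6}
Constraint 4 (W < V) on D(W)={2,3} D(V)={3}: W {2,3}->{2}
So after constraint 4: D(U)={5,6}, size = 2

Answer: 2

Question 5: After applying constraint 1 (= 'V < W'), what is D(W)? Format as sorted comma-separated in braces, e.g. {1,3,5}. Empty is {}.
Constraint 1 (V < W) on D(V)={1,3,6} D(W)={1,2,3,4,5,6}: V {1,3,6}->{1,3}; W {1,2,3,4,5,6}->{2,3,4,5,6}
So after constraint 1: D(W) = {2,3,4,5,6}

Answer: {2,3,4,5,6}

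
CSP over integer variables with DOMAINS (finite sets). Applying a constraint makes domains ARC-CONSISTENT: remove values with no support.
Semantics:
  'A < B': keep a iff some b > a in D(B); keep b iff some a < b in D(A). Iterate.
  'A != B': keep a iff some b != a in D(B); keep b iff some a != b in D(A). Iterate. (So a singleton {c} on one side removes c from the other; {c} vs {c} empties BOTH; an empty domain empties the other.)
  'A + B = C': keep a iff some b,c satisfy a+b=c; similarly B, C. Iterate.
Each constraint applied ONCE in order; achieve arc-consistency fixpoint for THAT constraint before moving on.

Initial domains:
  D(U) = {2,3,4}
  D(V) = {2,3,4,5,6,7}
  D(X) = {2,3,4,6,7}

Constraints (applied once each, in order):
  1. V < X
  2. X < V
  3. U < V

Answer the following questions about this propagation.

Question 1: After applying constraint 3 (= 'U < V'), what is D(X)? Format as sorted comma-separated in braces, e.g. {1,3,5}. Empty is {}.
Constraint 1 (V < X) on D(V)={2,3,4,5,6,7} D(X)={2,3,4,6,7}: V {2,3,4,5,6,7}->{2,3,4,5,6}; X {2,3,4,6,7}->{3,4,6,7}
Constraint 2 (X < V) on D(X)={3,4,6,7} D(V)={2,3,4,5,6}: X {3,4,6,7}->{3,4}; V {2,3,4,5,6}->{4,5,6}
Constraint 3 (U < V) on D(U)={2,3,4} D(V)={4,5,6}: no change
So after constraint 3: D(X) = {3,4}

Answer: {3,4}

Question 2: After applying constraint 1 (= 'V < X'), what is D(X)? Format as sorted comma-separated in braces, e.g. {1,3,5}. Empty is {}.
Constraint 1 (V < X) on D(V)={2,3,4,5,6,7} D(X)={2,3,4,6,7}: V {2,3,4,5,6,7}->{2,3,4,5,6}; X {2,3,4,6,7}->{3,4,6,7}
So after constraint 1: D(X) = {3,4,6,7}

Answer: {3,4,6,7}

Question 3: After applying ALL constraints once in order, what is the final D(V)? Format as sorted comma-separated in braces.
Answer: {4,5,6}

Derivation:
Constraint 1 (V < X) on D(V)={2,3,4,5,6,7} D(X)={2,3,4,6,7}: V {2,3,4,5,6,7}->{2,3,4,5,6}; X {2,3,4,6,7}->{3,4,6,7}
Constraint 2 (X < V) on D(X)={3,4,6,7} D(V)={2,3,4,5,6}: X {3,4,6,7}->{3,4}; V {2,3,4,5,6}->{4,5,6}
Constraint 3 (U < V) on D(U)={2,3,4} D(V)={4,5,6}: no change
So after all 3 constraints: D(V) = {4,5,6}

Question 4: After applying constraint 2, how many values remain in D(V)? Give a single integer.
Constraint 1 (V < X) on D(V)={2,3,4,5,6,7} D(X)={2,3,4,6,7}: V {2,3,4,5,6,7}->{2,3,4,5,6}; X {2,3,4,6,7}->{3,4,6,7}
Constraint 2 (X < V) on D(X)={3,4,6,7} D(V)={2,3,4,5,6}: X {3,4,6,7}->{3,4}; V {2,3,4,5,6}->{4,5,6}
So after constraint 2: D(V)={4,5,6}, size = 3

Answer: 3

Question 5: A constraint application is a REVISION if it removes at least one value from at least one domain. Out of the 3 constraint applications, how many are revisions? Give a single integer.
Answer: 2

Derivation:
Constraint 1 (V < X) on D(V)={2,3,4,5,6,7} D(X)={2,3,4,6,7}: V {2,3,4,5,6,7}->{2,3,4,5,6}; X {2,3,4,6,7}->{3,4,6,7} => REVISION
Constraint 2 (X < V) on D(X)={3,4,6,7} D(V)={2,3,4,5,6}: X {3,4,6,7}->{3,4}; V {2,3,4,5,6}->{4,5,6} => REVISION
Constraint 3 (U < V) on D(U)={2,3,4} D(V)={4,5,6}: no change => not a revision
Total revisions = 2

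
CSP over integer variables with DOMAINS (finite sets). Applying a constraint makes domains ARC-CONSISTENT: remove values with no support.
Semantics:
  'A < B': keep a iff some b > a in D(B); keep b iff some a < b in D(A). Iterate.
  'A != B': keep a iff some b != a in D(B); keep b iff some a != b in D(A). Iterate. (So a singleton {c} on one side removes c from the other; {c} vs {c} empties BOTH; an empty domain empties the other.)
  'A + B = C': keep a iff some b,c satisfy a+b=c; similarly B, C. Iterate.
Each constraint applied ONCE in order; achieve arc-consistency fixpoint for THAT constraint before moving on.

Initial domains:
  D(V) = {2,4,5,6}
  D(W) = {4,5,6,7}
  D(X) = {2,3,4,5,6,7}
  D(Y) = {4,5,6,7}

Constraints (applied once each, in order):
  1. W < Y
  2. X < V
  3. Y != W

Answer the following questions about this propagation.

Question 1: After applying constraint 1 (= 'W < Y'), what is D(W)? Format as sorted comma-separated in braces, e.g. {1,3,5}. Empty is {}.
Answer: {4,5,6}

Derivation:
Constraint 1 (W < Y) on D(W)={4,5,6,7} D(Y)={4,5,6,7}: W {4,5,6,7}->{4,5,6}; Y {4,5,6,7}->{5,6,7}
So after constraint 1: D(W) = {4,5,6}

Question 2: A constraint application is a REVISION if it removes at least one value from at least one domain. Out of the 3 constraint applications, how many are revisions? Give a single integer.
Answer: 2

Derivation:
Constraint 1 (W < Y) on D(W)={4,5,6,7} D(Y)={4,5,6,7}: W {4,5,6,7}->{4,5,6}; Y {4,5,6,7}->{5,6,7} => REVISION
Constraint 2 (X < V) on D(X)={2,3,4,5,6,7} D(V)={2,4,5,6}: X {2,3,4,5,6,7}->{2,3,4,5}; V {2,4,5,6}->{4,5,6} => REVISION
Constraint 3 (Y != W) on D(Y)={5,6,7} D(W)={4,5,6}: no change => not a revision
Total revisions = 2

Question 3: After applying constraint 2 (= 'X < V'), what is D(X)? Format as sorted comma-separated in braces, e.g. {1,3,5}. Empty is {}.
Answer: {2,3,4,5}

Derivation:
Constraint 1 (W < Y) on D(W)={4,5,6,7} D(Y)={4,5,6,7}: W {4,5,6,7}->{4,5,6}; Y {4,5,6,7}->{5,6,7}
Constraint 2 (X < V) on D(X)={2,3,4,5,6,7} D(V)={2,4,5,6}: X {2,3,4,5,6,7}->{2,3,4,5}; V {2,4,5,6}->{4,5,6}
So after constraint 2: D(X) = {2,3,4,5}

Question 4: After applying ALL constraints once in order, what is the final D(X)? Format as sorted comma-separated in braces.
Constraint 1 (W < Y) on D(W)={4,5,6,7} D(Y)={4,5,6,7}: W {4,5,6,7}->{4,5,6}; Y {4,5,6,7}->{5,6,7}
Constraint 2 (X < V) on D(X)={2,3,4,5,6,7} D(V)={2,4,5,6}: X {2,3,4,5,6,7}->{2,3,4,5}; V {2,4,5,6}->{4,5,6}
Constraint 3 (Y != W) on D(Y)={5,6,7} D(W)={4,5,6}: no change
So after all 3 constraints: D(X) = {2,3,4,5}

Answer: {2,3,4,5}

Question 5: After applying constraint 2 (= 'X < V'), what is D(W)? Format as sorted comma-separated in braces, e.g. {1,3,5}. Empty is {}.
Constraint 1 (W < Y) on D(W)={4,5,6,7} D(Y)={4,5,6,7}: W {4,5,6,7}->{4,5,6}; Y {4,5,6,7}->{5,6,7}
Constraint 2 (X < V) on D(X)={2,3,4,5,6,7} D(V)={2,4,5,6}: X {2,3,4,5,6,7}->{2,3,4,5}; V {2,4,5,6}->{4,5,6}
So after constraint 2: D(W) = {4,5,6}

Answer: {4,5,6}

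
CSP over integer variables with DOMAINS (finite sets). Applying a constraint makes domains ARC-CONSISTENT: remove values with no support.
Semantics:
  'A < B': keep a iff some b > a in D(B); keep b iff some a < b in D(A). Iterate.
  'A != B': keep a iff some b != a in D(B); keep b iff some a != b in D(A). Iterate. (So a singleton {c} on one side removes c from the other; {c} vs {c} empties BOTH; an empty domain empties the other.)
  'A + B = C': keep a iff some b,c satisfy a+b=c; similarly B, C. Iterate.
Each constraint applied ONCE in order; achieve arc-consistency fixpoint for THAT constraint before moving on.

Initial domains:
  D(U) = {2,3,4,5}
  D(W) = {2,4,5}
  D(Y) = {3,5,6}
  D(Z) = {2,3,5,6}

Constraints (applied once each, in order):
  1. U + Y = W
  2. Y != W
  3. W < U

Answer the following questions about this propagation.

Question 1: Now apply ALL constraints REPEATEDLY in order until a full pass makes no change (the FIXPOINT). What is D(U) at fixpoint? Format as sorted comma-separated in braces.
pass 0 (initial): D(U)={2,3,4,5}
pass 1: U {2,3,4,5}->{}; W {2,4,5}->{}; Y {3,5,6}->{3}
pass 2: Y {3}->{}
pass 3: no change
Fixpoint after 3 passes: D(U) = {}

Answer: {}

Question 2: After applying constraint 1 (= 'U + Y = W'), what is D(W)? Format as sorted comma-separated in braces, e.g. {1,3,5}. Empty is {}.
Constraint 1 (U + Y = W) on D(U)={2,3,4,5} D(Y)={3,5,6} D(W)={2,4,5}: U {2,3,4,5}->{2}; Y {3,5,6}->{3}; W {2,4,5}->{5}
So after constraint 1: D(W) = {5}

Answer: {5}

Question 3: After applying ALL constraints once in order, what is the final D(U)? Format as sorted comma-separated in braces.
Answer: {}

Derivation:
Constraint 1 (U + Y = W) on D(U)={2,3,4,5} D(Y)={3,5,6} D(W)={2,4,5}: U {2,3,4,5}->{2}; Y {3,5,6}->{3}; W {2,4,5}->{5}
Constraint 2 (Y != W) on D(Y)={3} D(W)={5}: no change
Constraint 3 (W < U) on D(W)={5} D(U)={2}: W {5}->{}; U {2}->{}
So after all 3 constraints: D(U) = {}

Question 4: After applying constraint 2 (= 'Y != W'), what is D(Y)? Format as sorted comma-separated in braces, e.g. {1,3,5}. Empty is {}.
Constraint 1 (U + Y = W) on D(U)={2,3,4,5} D(Y)={3,5,6} D(W)={2,4,5}: U {2,3,4,5}->{2}; Y {3,5,6}->{3}; W {2,4,5}->{5}
Constraint 2 (Y != W) on D(Y)={3} D(W)={5}: no change
So after constraint 2: D(Y) = {3}

Answer: {3}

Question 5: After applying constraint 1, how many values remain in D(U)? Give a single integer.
Constraint 1 (U + Y = W) on D(U)={2,3,4,5} D(Y)={3,5,6} D(W)={2,4,5}: U {2,3,4,5}->{2}; Y {3,5,6}->{3}; W {2,4,5}->{5}
So after constraint 1: D(U)={2}, size = 1

Answer: 1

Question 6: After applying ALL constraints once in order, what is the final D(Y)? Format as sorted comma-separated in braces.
Constraint 1 (U + Y = W) on D(U)={2,3,4,5} D(Y)={3,5,6} D(W)={2,4,5}: U {2,3,4,5}->{2}; Y {3,5,6}->{3}; W {2,4,5}->{5}
Constraint 2 (Y != W) on D(Y)={3} D(W)={5}: no change
Constraint 3 (W < U) on D(W)={5} D(U)={2}: W {5}->{}; U {2}->{}
So after all 3 constraints: D(Y) = {3}

Answer: {3}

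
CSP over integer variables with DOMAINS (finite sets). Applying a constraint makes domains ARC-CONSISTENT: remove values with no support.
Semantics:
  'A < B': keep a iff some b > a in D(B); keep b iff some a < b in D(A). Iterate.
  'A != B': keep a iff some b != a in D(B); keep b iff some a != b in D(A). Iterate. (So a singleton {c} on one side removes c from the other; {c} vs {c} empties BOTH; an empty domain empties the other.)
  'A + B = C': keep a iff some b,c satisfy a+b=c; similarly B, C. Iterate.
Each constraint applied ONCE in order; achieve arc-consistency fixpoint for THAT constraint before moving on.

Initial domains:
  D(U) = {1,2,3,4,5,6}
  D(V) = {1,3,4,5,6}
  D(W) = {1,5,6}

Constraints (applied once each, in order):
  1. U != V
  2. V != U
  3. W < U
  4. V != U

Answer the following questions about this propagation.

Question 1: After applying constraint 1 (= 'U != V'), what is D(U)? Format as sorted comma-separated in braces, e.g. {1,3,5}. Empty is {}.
Constraint 1 (U != V) on D(U)={1,2,3,4,5,6} D(V)={1,3,4,5,6}: no change
So after constraint 1: D(U) = {1,2,3,4,5,6}

Answer: {1,2,3,4,5,6}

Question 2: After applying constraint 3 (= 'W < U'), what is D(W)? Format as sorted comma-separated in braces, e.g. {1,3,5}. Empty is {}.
Answer: {1,5}

Derivation:
Constraint 1 (U != V) on D(U)={1,2,3,4,5,6} D(V)={1,3,4,5,6}: no change
Constraint 2 (V != U) on D(V)={1,3,4,5,6} D(U)={1,2,3,4,5,6}: no change
Constraint 3 (W < U) on D(W)={1,5,6} D(U)={1,2,3,4,5,6}: W {1,5,6}->{1,5}; U {1,2,3,4,5,6}->{2,3,4,5,6}
So after constraint 3: D(W) = {1,5}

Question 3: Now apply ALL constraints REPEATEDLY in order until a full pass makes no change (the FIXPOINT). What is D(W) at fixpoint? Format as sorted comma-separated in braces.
pass 0 (initial): D(W)={1,5,6}
pass 1: U {1,2,3,4,5,6}->{2,3,4,5,6}; W {1,5,6}->{1,5}
pass 2: no change
Fixpoint after 2 passes: D(W) = {1,5}

Answer: {1,5}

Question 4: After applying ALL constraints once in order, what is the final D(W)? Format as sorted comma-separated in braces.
Constraint 1 (U != V) on D(U)={1,2,3,4,5,6} D(V)={1,3,4,5,6}: no change
Constraint 2 (V != U) on D(V)={1,3,4,5,6} D(U)={1,2,3,4,5,6}: no change
Constraint 3 (W < U) on D(W)={1,5,6} D(U)={1,2,3,4,5,6}: W {1,5,6}->{1,5}; U {1,2,3,4,5,6}->{2,3,4,5,6}
Constraint 4 (V != U) on D(V)={1,3,4,5,6} D(U)={2,3,4,5,6}: no change
So after all 4 constraints: D(W) = {1,5}

Answer: {1,5}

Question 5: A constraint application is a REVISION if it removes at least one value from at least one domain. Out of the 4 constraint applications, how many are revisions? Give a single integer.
Answer: 1

Derivation:
Constraint 1 (U != V) on D(U)={1,2,3,4,5,6} D(V)={1,3,4,5,6}: no change => not a revision
Constraint 2 (V != U) on D(V)={1,3,4,5,6} D(U)={1,2,3,4,5,6}: no change => not a revision
Constraint 3 (W < U) on D(W)={1,5,6} D(U)={1,2,3,4,5,6}: W {1,5,6}->{1,5}; U {1,2,3,4,5,6}->{2,3,4,5,6} => REVISION
Constraint 4 (V != U) on D(V)={1,3,4,5,6} D(U)={2,3,4,5,6}: no change => not a revision
Total revisions = 1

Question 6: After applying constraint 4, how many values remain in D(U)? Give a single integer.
Constraint 1 (U != V) on D(U)={1,2,3,4,5,6} D(V)={1,3,4,5,6}: no change
Constraint 2 (V != U) on D(V)={1,3,4,5,6} D(U)={1,2,3,4,5,6}: no change
Constraint 3 (W < U) on D(W)={1,5,6} D(U)={1,2,3,4,5,6}: W {1,5,6}->{1,5}; U {1,2,3,4,5,6}->{2,3,4,5,6}
Constraint 4 (V != U) on D(V)={1,3,4,5,6} D(U)={2,3,4,5,6}: no change
So after constraint 4: D(U)={2,3,4,5,6}, size = 5

Answer: 5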